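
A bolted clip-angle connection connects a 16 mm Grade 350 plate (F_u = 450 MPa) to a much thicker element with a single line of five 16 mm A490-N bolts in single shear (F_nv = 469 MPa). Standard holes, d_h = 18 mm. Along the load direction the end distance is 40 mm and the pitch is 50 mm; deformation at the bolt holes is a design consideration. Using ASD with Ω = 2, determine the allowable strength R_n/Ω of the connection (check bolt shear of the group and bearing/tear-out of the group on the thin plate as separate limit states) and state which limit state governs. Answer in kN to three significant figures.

Bolt shear: A_b = π·16²/4 = 201.1 mm²; R_n = 469 × 201.1 × 5 × 1 / 1000 = 471.5 kN → 471.5 / 2 = 236 kN.
Bearing (1.2 l_c t F_u ≤ 2.4 d t F_u): upper limit = 2.4·16·16·450 / 1000 = 276.5 kN.
  Edge l_c = 40 − 18/2 = 31 → r_n = 267.8 kN; interior l_c = 50 − 18 = 32 → r_n = 276.5 kN.
  R_n,bearing = 1·267.8 + 4·276.5 = 1374 kN → 1374 / 2 = 687 kN.
Bolt shear governs: 236 kN.

236 kN (bolt shear governs)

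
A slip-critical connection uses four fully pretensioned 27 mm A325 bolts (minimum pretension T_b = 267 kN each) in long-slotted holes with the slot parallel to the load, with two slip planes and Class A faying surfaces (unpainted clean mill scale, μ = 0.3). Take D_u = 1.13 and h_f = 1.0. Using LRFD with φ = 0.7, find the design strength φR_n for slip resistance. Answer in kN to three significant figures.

R_n = μ · D_u · h_f · T_b · n_s · n_b = 0.3 × 1.13 × 1.0 × 267 × 2 × 4 = 724.1 kN.
Design strength φR_n = 0.7 × 724.1 = 507 kN.

507 kN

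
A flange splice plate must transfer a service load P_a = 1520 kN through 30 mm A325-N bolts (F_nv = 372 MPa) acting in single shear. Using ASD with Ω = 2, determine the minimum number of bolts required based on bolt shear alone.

A_b = π·30²/4 = 706.9 mm².
Per-bolt allowable strength R_n/Ω = 372 × 706.9 × 1 / 1000 / 2 = 131.5 kN.
n ≥ 1520 / 131.5 = 11.56 → use 12 bolts.

12 bolts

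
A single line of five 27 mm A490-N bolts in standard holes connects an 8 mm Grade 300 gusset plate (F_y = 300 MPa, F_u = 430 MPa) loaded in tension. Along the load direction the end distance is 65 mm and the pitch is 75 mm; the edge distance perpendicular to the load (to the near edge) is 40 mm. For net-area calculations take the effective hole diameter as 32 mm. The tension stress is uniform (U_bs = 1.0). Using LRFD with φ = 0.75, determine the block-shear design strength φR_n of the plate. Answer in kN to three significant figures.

404 kN

Shear plane L_v = 65 + 4·75 = 365 mm; A_gv = 365 × 8 = 2920 mm².
A_nv = (365 − 4.5·32) × 8 = 1768 mm².
A_nt = (40 − 0.5·32) × 8 = 192 mm².
0.6 F_u A_nv = 456.1 kN; 0.6 F_y A_gv = 525.6 kN → shear rupture governs the shear term.
R_n = 456.1 + 1.0 × 430 × 192 / 1000 = 538.7 kN.
Design strength φR_n = 0.75 × 538.7 = 404 kN.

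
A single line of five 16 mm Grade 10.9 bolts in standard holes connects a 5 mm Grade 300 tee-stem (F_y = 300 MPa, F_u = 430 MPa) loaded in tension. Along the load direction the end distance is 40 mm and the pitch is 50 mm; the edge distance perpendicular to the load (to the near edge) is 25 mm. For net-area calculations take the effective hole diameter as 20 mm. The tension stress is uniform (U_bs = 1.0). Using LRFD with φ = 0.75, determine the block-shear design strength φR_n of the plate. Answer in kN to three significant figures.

169 kN

Shear plane L_v = 40 + 4·50 = 240 mm; A_gv = 240 × 5 = 1200 mm².
A_nv = (240 − 4.5·20) × 5 = 750 mm².
A_nt = (25 − 0.5·20) × 5 = 75 mm².
0.6 F_u A_nv = 193.5 kN; 0.6 F_y A_gv = 216 kN → shear rupture governs the shear term.
R_n = 193.5 + 1.0 × 430 × 75 / 1000 = 225.8 kN.
Design strength φR_n = 0.75 × 225.8 = 169 kN.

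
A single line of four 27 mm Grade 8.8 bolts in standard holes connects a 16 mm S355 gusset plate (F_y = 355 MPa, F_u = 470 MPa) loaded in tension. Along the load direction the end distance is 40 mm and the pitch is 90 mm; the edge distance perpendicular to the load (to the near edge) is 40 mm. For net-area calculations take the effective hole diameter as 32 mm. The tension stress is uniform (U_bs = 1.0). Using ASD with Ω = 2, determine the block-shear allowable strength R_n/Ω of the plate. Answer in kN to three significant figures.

Shear plane L_v = 40 + 3·90 = 310 mm; A_gv = 310 × 16 = 4960 mm².
A_nv = (310 − 3.5·32) × 16 = 3168 mm².
A_nt = (40 − 0.5·32) × 16 = 384 mm².
0.6 F_u A_nv = 893.4 kN; 0.6 F_y A_gv = 1056 kN → shear rupture governs the shear term.
R_n = 893.4 + 1.0 × 470 × 384 / 1000 = 1074 kN.
Allowable strength R_n/Ω = 1074 / 2 = 537 kN.

537 kN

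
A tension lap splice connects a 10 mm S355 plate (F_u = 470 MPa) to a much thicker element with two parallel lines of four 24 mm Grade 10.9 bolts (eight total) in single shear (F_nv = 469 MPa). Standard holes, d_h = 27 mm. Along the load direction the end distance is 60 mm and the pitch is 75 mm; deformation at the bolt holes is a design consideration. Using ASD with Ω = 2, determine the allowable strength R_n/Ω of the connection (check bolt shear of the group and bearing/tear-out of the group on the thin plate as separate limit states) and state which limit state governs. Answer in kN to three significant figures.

Bolt shear: A_b = π·24²/4 = 452.4 mm²; R_n = 469 × 452.4 × 8 × 1 / 1000 = 1697 kN → 1697 / 2 = 849 kN.
Bearing (1.2 l_c t F_u ≤ 2.4 d t F_u): upper limit = 2.4·24·10·470 / 1000 = 270.7 kN.
  Edge l_c = 60 − 27/2 = 46.5 → r_n = 262.3 kN; interior l_c = 75 − 27 = 48 → r_n = 270.7 kN.
  R_n,bearing = 2·262.3 + 6·270.7 = 2149 kN → 2149 / 2 = 1070 kN.
Bolt shear governs: 849 kN.

849 kN (bolt shear governs)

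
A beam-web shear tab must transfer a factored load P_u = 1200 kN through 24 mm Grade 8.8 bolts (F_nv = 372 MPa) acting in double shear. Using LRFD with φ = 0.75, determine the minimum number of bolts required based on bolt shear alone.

5 bolts

A_b = π·24²/4 = 452.4 mm².
Per-bolt design strength φR_n = 0.75 × 372 × 452.4 × 2 / 1000 = 252.4 kN.
n ≥ 1200 / 252.4 = 4.754 → use 5 bolts.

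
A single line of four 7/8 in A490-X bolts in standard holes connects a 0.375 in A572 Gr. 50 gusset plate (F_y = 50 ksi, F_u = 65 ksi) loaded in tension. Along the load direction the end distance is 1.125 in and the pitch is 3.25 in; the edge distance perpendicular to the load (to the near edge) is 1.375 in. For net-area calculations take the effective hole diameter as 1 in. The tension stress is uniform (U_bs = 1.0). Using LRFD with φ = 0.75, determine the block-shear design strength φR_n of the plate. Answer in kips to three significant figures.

Shear plane L_v = 1.125 + 3·3.25 = 10.88 in; A_gv = 10.88 × 0.375 = 4.078 in².
A_nv = (10.88 − 3.5·1) × 0.375 = 2.766 in².
A_nt = (1.375 − 0.5·1) × 0.375 = 0.3281 in².
0.6 F_u A_nv = 107.9 kips; 0.6 F_y A_gv = 122.3 kips → shear rupture governs the shear term.
R_n = 107.9 + 1.0 × 65 × 0.3281 = 129.2 kips.
Design strength φR_n = 0.75 × 129.2 = 96.9 kips.

96.9 kips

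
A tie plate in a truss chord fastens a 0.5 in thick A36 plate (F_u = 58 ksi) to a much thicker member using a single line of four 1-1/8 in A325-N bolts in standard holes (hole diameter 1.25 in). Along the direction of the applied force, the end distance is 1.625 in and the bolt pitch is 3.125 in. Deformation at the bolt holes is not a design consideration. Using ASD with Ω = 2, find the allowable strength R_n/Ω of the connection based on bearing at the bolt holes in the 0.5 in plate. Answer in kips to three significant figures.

Per bolt r_n = 1.5 l_c t F_u ≤ 3.0 d t F_u; upper limit = 3.0 × 1.125 × 0.5 × 58 = 97.88 kips.
Edge bolt: l_c = 1.625 − 1.25/2 = 1 in → 1.5 × 1 × 0.5 × 58 = 43.5 → r_n = 43.5 kips.
Interior bolts: l_c = 3.125 − 1.25 = 1.875 in → 1.5 × 1.875 × 0.5 × 58 = 81.56 → r_n = 81.56 kips.
R_n = 1 × 43.5 + 3 × 81.56 = 288.2 kips.
Allowable strength R_n/Ω = 288.2 / 2 = 144 kips.

144 kips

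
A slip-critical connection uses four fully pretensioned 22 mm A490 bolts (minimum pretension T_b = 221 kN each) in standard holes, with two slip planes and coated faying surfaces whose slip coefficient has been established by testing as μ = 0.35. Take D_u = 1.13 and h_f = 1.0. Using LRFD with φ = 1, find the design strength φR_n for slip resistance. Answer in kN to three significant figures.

699 kN

R_n = μ · D_u · h_f · T_b · n_s · n_b = 0.35 × 1.13 × 1.0 × 221 × 2 × 4 = 699.2 kN.
Design strength φR_n = 1 × 699.2 = 699 kN.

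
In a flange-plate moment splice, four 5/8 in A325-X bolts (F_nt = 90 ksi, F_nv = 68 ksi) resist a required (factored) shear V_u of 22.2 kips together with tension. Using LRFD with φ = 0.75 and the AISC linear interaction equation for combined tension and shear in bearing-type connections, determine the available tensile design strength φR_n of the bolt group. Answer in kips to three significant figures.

A_b = π·0.625²/4 = 0.3068 in²; f_rv = 22.2 / (4 × 0.3068) = 18.09 ksi.
F'_nt = 1.3 F_nt − (F_nt / φF_nv) f_rv = 1.3·90 − (90/(0.75·68))·18.09 = 85.08 ksi, capped at F_nt → F'_nt = 85.08 ksi.
R_n = F'_nt · A_b · n = 85.08 × 0.3068 × 4 = 104.4 kips.
Design strength φR_n = 0.75 × 104.4 = 78.3 kips.

78.3 kips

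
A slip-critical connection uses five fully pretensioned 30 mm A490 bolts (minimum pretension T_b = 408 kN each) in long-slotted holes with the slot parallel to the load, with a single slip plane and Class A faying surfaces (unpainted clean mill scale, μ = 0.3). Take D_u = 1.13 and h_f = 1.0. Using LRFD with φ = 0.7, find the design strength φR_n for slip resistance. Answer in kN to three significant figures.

484 kN

R_n = μ · D_u · h_f · T_b · n_s · n_b = 0.3 × 1.13 × 1.0 × 408 × 1 × 5 = 691.6 kN.
Design strength φR_n = 0.7 × 691.6 = 484 kN.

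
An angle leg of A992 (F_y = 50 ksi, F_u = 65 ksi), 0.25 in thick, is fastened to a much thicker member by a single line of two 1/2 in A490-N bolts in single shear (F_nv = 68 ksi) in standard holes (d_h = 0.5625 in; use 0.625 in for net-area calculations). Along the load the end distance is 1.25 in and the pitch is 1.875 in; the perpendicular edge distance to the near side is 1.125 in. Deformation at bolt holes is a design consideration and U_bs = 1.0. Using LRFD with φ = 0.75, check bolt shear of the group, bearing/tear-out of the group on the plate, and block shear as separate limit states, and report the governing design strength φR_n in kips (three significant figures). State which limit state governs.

20 kips (bolt shear governs)

Bolt shear: A_b = π·0.5²/4 = 0.1963 in²; R_n = 68 × 0.1963 × 2 × 1 = 26.7 kips → 0.75 × 26.7 = 20 kips.
Bearing: edge l_c = 0.9688, r_n = 18.89 kips; interior l_c = 1.312, r_n = 19.5 kips; R_n = 18.89 + 1·19.5 = 38.39 kips → 28.8 kips.
Block shear: A_gv = 0.7812, A_nv = 0.5469, A_nt = 0.2031 in²; R_n = min(0.6F_uA_nv, 0.6F_yA_gv) + U_bs·F_u·A_nt = 34.53 kips → 25.9 kips.
Bolt shear governs: 20 kips.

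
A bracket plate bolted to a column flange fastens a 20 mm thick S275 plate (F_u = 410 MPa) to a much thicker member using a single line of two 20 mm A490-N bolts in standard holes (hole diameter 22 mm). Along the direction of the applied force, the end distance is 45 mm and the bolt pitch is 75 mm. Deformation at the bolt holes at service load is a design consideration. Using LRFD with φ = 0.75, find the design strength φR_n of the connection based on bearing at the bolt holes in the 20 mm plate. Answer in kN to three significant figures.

546 kN

Per bolt r_n = 1.2 l_c t F_u ≤ 2.4 d t F_u; upper limit = 2.4 × 20 × 20 × 410 / 1000 = 393.6 kN.
Edge bolt: l_c = 45 − 22/2 = 34 mm → 1.2 × 34 × 20 × 410 / 1000 = 334.6 → r_n = 334.6 kN.
Interior bolts: l_c = 75 − 22 = 53 mm → 1.2 × 53 × 20 × 410 / 1000 = 521.5 → r_n = 393.6 kN.
R_n = 1 × 334.6 + 1 × 393.6 = 728.2 kN.
Design strength φR_n = 0.75 × 728.2 = 546 kN.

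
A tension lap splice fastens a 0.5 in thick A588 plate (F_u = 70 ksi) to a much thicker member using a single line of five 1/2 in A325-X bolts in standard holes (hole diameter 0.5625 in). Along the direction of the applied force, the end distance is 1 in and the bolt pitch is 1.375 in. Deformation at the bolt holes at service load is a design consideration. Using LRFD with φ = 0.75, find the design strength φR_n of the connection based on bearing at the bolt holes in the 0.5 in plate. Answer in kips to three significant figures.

Per bolt r_n = 1.2 l_c t F_u ≤ 2.4 d t F_u; upper limit = 2.4 × 0.5 × 0.5 × 70 = 42 kips.
Edge bolt: l_c = 1 − 0.5625/2 = 0.7188 in → 1.2 × 0.7188 × 0.5 × 70 = 30.19 → r_n = 30.19 kips.
Interior bolts: l_c = 1.375 − 0.5625 = 0.8125 in → 1.2 × 0.8125 × 0.5 × 70 = 34.12 → r_n = 34.12 kips.
R_n = 1 × 30.19 + 4 × 34.12 = 166.7 kips.
Design strength φR_n = 0.75 × 166.7 = 125 kips.

125 kips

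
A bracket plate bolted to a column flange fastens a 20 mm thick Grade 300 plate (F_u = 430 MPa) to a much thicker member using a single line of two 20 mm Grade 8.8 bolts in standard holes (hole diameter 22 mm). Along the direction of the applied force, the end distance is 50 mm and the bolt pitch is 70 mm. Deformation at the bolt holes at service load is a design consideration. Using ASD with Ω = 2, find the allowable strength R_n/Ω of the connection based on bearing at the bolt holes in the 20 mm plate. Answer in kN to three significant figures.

Per bolt r_n = 1.2 l_c t F_u ≤ 2.4 d t F_u; upper limit = 2.4 × 20 × 20 × 430 / 1000 = 412.8 kN.
Edge bolt: l_c = 50 − 22/2 = 39 mm → 1.2 × 39 × 20 × 430 / 1000 = 402.5 → r_n = 402.5 kN.
Interior bolts: l_c = 70 − 22 = 48 mm → 1.2 × 48 × 20 × 430 / 1000 = 495.4 → r_n = 412.8 kN.
R_n = 1 × 402.5 + 1 × 412.8 = 815.3 kN.
Allowable strength R_n/Ω = 815.3 / 2 = 408 kN.

408 kN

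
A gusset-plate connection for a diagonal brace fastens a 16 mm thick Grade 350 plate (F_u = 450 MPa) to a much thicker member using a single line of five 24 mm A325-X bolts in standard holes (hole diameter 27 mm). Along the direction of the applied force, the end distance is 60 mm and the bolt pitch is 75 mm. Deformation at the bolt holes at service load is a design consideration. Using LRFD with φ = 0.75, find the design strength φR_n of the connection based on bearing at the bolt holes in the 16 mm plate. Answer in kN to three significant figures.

Per bolt r_n = 1.2 l_c t F_u ≤ 2.4 d t F_u; upper limit = 2.4 × 24 × 16 × 450 / 1000 = 414.7 kN.
Edge bolt: l_c = 60 − 27/2 = 46.5 mm → 1.2 × 46.5 × 16 × 450 / 1000 = 401.8 → r_n = 401.8 kN.
Interior bolts: l_c = 75 − 27 = 48 mm → 1.2 × 48 × 16 × 450 / 1000 = 414.7 → r_n = 414.7 kN.
R_n = 1 × 401.8 + 4 × 414.7 = 2061 kN.
Design strength φR_n = 0.75 × 2061 = 1550 kN.

1550 kN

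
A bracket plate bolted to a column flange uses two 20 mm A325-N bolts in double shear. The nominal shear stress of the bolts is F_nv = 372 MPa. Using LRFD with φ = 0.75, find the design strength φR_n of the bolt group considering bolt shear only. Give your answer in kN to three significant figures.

A_b = π × 20² / 4 = 314.2 mm².
R_n = F_nv · A_b · n · n_s = 372 × 314.2 × 2 × 2 / 1000 = 467.5 kN.
Design strength φR_n = 0.75 × 467.5 = 351 kN.

351 kN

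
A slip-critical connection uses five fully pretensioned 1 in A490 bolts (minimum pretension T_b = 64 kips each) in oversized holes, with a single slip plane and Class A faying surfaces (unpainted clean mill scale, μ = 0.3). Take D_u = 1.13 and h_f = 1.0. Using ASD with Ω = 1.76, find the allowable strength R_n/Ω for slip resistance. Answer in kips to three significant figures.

61.6 kips

R_n = μ · D_u · h_f · T_b · n_s · n_b = 0.3 × 1.13 × 1.0 × 64 × 1 × 5 = 108.5 kips.
Allowable strength R_n/Ω = 108.5 / 1.76 = 61.6 kips.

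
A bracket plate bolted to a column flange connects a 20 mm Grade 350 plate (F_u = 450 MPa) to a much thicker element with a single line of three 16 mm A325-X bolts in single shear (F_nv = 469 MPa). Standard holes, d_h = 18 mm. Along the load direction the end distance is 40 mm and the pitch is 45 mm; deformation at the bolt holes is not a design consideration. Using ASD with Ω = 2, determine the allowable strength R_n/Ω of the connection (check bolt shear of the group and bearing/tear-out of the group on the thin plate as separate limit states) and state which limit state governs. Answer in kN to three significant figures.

141 kN (bolt shear governs)

Bolt shear: A_b = π·16²/4 = 201.1 mm²; R_n = 469 × 201.1 × 3 × 1 / 1000 = 282.9 kN → 282.9 / 2 = 141 kN.
Bearing (1.5 l_c t F_u ≤ 3.0 d t F_u): upper limit = 3.0·16·20·450 / 1000 = 432 kN.
  Edge l_c = 40 − 18/2 = 31 → r_n = 418.5 kN; interior l_c = 45 − 18 = 27 → r_n = 364.5 kN.
  R_n,bearing = 1·418.5 + 2·364.5 = 1148 kN → 1148 / 2 = 574 kN.
Bolt shear governs: 141 kN.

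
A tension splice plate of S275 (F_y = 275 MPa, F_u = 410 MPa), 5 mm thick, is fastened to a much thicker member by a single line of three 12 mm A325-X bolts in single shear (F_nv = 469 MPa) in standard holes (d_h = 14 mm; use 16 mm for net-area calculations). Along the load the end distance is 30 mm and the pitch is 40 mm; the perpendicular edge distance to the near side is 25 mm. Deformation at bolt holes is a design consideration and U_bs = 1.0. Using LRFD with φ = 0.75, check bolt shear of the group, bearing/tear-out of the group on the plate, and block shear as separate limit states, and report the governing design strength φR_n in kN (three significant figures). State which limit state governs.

Bolt shear: A_b = π·12²/4 = 113.1 mm²; R_n = 469 × 113.1 × 3 × 1 / 1000 = 159.1 kN → 0.75 × 159.1 = 119 kN.
Bearing: edge l_c = 23, r_n = 56.58 kN; interior l_c = 26, r_n = 59.04 kN; R_n = 56.58 + 2·59.04 = 174.7 kN → 131 kN.
Block shear: A_gv = 550, A_nv = 350, A_nt = 85 mm²; R_n = min(0.6F_uA_nv, 0.6F_yA_gv) + U_bs·F_u·A_nt = 121 kN → 90.7 kN.
Block shear governs: 90.7 kN.

90.7 kN (block shear governs)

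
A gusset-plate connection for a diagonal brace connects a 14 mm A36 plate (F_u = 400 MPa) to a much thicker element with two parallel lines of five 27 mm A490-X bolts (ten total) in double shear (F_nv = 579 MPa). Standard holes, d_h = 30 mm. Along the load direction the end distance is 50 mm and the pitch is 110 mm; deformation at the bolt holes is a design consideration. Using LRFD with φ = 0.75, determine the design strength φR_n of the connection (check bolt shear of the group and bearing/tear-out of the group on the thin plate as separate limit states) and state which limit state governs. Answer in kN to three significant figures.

2530 kN (bearing governs)

Bolt shear: A_b = π·27²/4 = 572.6 mm²; R_n = 579 × 572.6 × 10 × 2 / 1000 = 6630 kN → 0.75 × 6630 = 4970 kN.
Bearing (1.2 l_c t F_u ≤ 2.4 d t F_u): upper limit = 2.4·27·14·400 / 1000 = 362.9 kN.
  Edge l_c = 50 − 30/2 = 35 → r_n = 235.2 kN; interior l_c = 110 − 30 = 80 → r_n = 362.9 kN.
  R_n,bearing = 2·235.2 + 8·362.9 = 3373 kN → 0.75 × 3373 = 2530 kN.
Bearing governs: 2530 kN.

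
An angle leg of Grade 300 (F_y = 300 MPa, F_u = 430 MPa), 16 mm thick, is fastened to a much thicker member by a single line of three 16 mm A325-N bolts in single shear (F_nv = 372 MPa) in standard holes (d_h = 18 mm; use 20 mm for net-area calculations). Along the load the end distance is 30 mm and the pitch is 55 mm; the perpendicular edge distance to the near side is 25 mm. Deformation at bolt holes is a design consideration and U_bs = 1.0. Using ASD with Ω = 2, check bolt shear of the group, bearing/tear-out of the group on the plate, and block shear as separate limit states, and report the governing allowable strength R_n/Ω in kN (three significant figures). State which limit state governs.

112 kN (bolt shear governs)

Bolt shear: A_b = π·16²/4 = 201.1 mm²; R_n = 372 × 201.1 × 3 × 1 / 1000 = 224.4 kN → 224.4 / 2 = 112 kN.
Bearing: edge l_c = 21, r_n = 173.4 kN; interior l_c = 37, r_n = 264.2 kN; R_n = 173.4 + 2·264.2 = 701.8 kN → 351 kN.
Block shear: A_gv = 2240, A_nv = 1440, A_nt = 240 mm²; R_n = min(0.6F_uA_nv, 0.6F_yA_gv) + U_bs·F_u·A_nt = 474.7 kN → 237 kN.
Bolt shear governs: 112 kN.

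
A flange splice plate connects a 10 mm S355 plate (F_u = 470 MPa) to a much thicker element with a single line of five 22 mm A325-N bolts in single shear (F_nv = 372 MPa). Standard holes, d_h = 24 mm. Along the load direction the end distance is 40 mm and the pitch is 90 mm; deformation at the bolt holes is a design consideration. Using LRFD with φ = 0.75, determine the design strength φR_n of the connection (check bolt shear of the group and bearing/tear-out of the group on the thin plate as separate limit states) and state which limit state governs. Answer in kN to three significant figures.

Bolt shear: A_b = π·22²/4 = 380.1 mm²; R_n = 372 × 380.1 × 5 × 1 / 1000 = 707 kN → 0.75 × 707 = 530 kN.
Bearing (1.2 l_c t F_u ≤ 2.4 d t F_u): upper limit = 2.4·22·10·470 / 1000 = 248.2 kN.
  Edge l_c = 40 − 24/2 = 28 → r_n = 157.9 kN; interior l_c = 90 − 24 = 66 → r_n = 248.2 kN.
  R_n,bearing = 1·157.9 + 4·248.2 = 1151 kN → 0.75 × 1151 = 863 kN.
Bolt shear governs: 530 kN.

530 kN (bolt shear governs)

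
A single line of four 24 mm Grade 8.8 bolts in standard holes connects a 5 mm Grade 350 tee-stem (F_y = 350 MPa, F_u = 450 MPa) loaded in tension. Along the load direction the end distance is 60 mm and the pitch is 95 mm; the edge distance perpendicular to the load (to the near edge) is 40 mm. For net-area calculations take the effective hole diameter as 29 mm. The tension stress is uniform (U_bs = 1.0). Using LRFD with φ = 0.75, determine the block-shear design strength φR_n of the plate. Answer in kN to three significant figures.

290 kN

Shear plane L_v = 60 + 3·95 = 345 mm; A_gv = 345 × 5 = 1725 mm².
A_nv = (345 − 3.5·29) × 5 = 1218 mm².
A_nt = (40 − 0.5·29) × 5 = 127.5 mm².
0.6 F_u A_nv = 328.7 kN; 0.6 F_y A_gv = 362.2 kN → shear rupture governs the shear term.
R_n = 328.7 + 1.0 × 450 × 127.5 / 1000 = 386.1 kN.
Design strength φR_n = 0.75 × 386.1 = 290 kN.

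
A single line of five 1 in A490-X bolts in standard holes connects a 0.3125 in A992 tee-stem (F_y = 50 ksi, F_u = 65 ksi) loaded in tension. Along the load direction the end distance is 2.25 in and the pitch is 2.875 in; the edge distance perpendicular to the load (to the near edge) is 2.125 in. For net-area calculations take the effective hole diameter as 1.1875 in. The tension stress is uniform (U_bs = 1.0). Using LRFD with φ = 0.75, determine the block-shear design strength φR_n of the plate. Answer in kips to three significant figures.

100 kips

Shear plane L_v = 2.25 + 4·2.875 = 13.75 in; A_gv = 13.75 × 0.3125 = 4.297 in².
A_nv = (13.75 − 4.5·1.1875) × 0.3125 = 2.627 in².
A_nt = (2.125 − 0.5·1.1875) × 0.3125 = 0.4785 in².
0.6 F_u A_nv = 102.5 kips; 0.6 F_y A_gv = 128.9 kips → shear rupture governs the shear term.
R_n = 102.5 + 1.0 × 65 × 0.4785 = 133.6 kips.
Design strength φR_n = 0.75 × 133.6 = 100 kips.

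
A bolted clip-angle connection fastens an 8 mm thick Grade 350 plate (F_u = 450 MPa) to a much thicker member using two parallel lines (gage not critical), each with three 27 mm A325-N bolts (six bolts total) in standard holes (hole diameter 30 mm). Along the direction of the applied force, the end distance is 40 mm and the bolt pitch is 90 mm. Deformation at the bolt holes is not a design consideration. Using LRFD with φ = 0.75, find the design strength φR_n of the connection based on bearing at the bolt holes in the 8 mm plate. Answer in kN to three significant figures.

1080 kN

Per bolt r_n = 1.5 l_c t F_u ≤ 3.0 d t F_u; upper limit = 3.0 × 27 × 8 × 450 / 1000 = 291.6 kN.
Edge bolt: l_c = 40 − 30/2 = 25 mm → 1.5 × 25 × 8 × 450 / 1000 = 135 → r_n = 135 kN.
Interior bolts: l_c = 90 − 30 = 60 mm → 1.5 × 60 × 8 × 450 / 1000 = 324 → r_n = 291.6 kN.
R_n = 2 × 135 + 4 × 291.6 = 1436 kN.
Design strength φR_n = 0.75 × 1436 = 1080 kN.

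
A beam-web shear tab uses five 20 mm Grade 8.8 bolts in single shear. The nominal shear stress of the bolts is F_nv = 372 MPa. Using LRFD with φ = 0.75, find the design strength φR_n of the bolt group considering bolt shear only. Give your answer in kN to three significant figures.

438 kN

A_b = π × 20² / 4 = 314.2 mm².
R_n = F_nv · A_b · n · n_s = 372 × 314.2 × 5 × 1 / 1000 = 584.3 kN.
Design strength φR_n = 0.75 × 584.3 = 438 kN.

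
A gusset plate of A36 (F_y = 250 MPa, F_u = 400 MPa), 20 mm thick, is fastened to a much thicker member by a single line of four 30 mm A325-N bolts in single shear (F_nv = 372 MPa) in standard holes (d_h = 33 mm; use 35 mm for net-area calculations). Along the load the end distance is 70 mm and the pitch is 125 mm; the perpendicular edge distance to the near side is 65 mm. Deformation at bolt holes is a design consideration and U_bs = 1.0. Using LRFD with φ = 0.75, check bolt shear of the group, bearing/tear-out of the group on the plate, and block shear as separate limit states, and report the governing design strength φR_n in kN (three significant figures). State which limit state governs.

Bolt shear: A_b = π·30²/4 = 706.9 mm²; R_n = 372 × 706.9 × 4 × 1 / 1000 = 1052 kN → 0.75 × 1052 = 789 kN.
Bearing: edge l_c = 53.5, r_n = 513.6 kN; interior l_c = 92, r_n = 576 kN; R_n = 513.6 + 3·576 = 2242 kN → 1680 kN.
Block shear: A_gv = 8900, A_nv = 6450, A_nt = 950 mm²; R_n = min(0.6F_uA_nv, 0.6F_yA_gv) + U_bs·F_u·A_nt = 1715 kN → 1290 kN.
Bolt shear governs: 789 kN.

789 kN (bolt shear governs)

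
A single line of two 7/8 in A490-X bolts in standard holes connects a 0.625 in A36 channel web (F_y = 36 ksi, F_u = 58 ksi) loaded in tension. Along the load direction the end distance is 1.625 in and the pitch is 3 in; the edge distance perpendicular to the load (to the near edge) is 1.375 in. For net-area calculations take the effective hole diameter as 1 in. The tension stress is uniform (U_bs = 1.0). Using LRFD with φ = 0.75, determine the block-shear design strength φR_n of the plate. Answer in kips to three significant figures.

70.6 kips

Shear plane L_v = 1.625 + 1·3 = 4.625 in; A_gv = 4.625 × 0.625 = 2.891 in².
A_nv = (4.625 − 1.5·1) × 0.625 = 1.953 in².
A_nt = (1.375 − 0.5·1) × 0.625 = 0.5469 in².
0.6 F_u A_nv = 67.97 kips; 0.6 F_y A_gv = 62.44 kips → shear yielding governs the shear term.
R_n = 62.44 + 1.0 × 58 × 0.5469 = 94.16 kips.
Design strength φR_n = 0.75 × 94.16 = 70.6 kips.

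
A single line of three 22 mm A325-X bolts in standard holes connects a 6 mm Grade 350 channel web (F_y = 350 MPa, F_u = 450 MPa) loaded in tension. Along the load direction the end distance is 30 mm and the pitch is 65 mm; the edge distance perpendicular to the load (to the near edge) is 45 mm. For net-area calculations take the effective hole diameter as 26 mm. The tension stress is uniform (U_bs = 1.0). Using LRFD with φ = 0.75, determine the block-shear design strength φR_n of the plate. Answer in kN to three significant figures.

180 kN

Shear plane L_v = 30 + 2·65 = 160 mm; A_gv = 160 × 6 = 960 mm².
A_nv = (160 − 2.5·26) × 6 = 570 mm².
A_nt = (45 − 0.5·26) × 6 = 192 mm².
0.6 F_u A_nv = 153.9 kN; 0.6 F_y A_gv = 201.6 kN → shear rupture governs the shear term.
R_n = 153.9 + 1.0 × 450 × 192 / 1000 = 240.3 kN.
Design strength φR_n = 0.75 × 240.3 = 180 kN.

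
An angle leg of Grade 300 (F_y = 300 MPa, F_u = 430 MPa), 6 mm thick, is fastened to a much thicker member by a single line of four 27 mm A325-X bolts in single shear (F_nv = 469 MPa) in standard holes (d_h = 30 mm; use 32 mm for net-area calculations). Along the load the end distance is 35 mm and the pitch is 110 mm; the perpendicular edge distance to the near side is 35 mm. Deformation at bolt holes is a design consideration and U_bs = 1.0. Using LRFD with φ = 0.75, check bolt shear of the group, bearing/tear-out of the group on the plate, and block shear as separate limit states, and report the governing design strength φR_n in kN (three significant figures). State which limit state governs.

330 kN (block shear governs)

Bolt shear: A_b = π·27²/4 = 572.6 mm²; R_n = 469 × 572.6 × 4 × 1 / 1000 = 1074 kN → 0.75 × 1074 = 806 kN.
Bearing: edge l_c = 20, r_n = 61.92 kN; interior l_c = 80, r_n = 167.2 kN; R_n = 61.92 + 3·167.2 = 563.5 kN → 423 kN.
Block shear: A_gv = 2190, A_nv = 1518, A_nt = 114 mm²; R_n = min(0.6F_uA_nv, 0.6F_yA_gv) + U_bs·F_u·A_nt = 440.7 kN → 330 kN.
Block shear governs: 330 kN.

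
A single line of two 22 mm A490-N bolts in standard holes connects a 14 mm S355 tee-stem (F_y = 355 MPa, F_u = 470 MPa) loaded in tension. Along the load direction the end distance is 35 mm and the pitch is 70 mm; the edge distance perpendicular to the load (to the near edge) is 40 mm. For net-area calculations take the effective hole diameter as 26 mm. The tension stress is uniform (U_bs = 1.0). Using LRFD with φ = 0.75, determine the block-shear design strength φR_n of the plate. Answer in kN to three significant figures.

Shear plane L_v = 35 + 1·70 = 105 mm; A_gv = 105 × 14 = 1470 mm².
A_nv = (105 − 1.5·26) × 14 = 924 mm².
A_nt = (40 − 0.5·26) × 14 = 378 mm².
0.6 F_u A_nv = 260.6 kN; 0.6 F_y A_gv = 313.1 kN → shear rupture governs the shear term.
R_n = 260.6 + 1.0 × 470 × 378 / 1000 = 438.2 kN.
Design strength φR_n = 0.75 × 438.2 = 329 kN.

329 kN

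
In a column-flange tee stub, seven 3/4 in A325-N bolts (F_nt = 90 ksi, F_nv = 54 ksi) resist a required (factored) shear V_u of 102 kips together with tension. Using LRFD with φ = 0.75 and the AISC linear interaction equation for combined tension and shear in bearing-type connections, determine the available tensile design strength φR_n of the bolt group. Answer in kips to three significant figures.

101 kips

A_b = π·0.75²/4 = 0.4418 in²; f_rv = 102 / (7 × 0.4418) = 32.98 ksi.
F'_nt = 1.3 F_nt − (F_nt / φF_nv) f_rv = 1.3·90 − (90/(0.75·54))·32.98 = 43.7 ksi, capped at F_nt → F'_nt = 43.7 ksi.
R_n = F'_nt · A_b · n = 43.7 × 0.4418 × 7 = 135.2 kips.
Design strength φR_n = 0.75 × 135.2 = 101 kips.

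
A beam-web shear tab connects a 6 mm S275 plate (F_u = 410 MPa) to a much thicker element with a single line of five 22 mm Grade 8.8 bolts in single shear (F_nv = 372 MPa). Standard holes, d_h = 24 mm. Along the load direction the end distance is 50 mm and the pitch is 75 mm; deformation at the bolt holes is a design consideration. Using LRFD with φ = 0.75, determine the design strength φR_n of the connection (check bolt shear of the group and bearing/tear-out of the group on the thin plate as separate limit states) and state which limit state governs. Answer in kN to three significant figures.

Bolt shear: A_b = π·22²/4 = 380.1 mm²; R_n = 372 × 380.1 × 5 × 1 / 1000 = 707 kN → 0.75 × 707 = 530 kN.
Bearing (1.2 l_c t F_u ≤ 2.4 d t F_u): upper limit = 2.4·22·6·410 / 1000 = 129.9 kN.
  Edge l_c = 50 − 24/2 = 38 → r_n = 112.2 kN; interior l_c = 75 − 24 = 51 → r_n = 129.9 kN.
  R_n,bearing = 1·112.2 + 4·129.9 = 631.7 kN → 0.75 × 631.7 = 474 kN.
Bearing governs: 474 kN.

474 kN (bearing governs)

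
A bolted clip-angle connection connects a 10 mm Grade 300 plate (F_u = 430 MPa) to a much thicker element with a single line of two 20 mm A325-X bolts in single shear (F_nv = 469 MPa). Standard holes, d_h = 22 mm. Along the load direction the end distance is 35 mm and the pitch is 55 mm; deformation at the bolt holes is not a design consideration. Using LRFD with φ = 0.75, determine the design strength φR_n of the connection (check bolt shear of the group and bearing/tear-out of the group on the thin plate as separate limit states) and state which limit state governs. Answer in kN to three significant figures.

221 kN (bolt shear governs)

Bolt shear: A_b = π·20²/4 = 314.2 mm²; R_n = 469 × 314.2 × 2 × 1 / 1000 = 294.7 kN → 0.75 × 294.7 = 221 kN.
Bearing (1.5 l_c t F_u ≤ 3.0 d t F_u): upper limit = 3.0·20·10·430 / 1000 = 258 kN.
  Edge l_c = 35 − 22/2 = 24 → r_n = 154.8 kN; interior l_c = 55 − 22 = 33 → r_n = 212.8 kN.
  R_n,bearing = 1·154.8 + 1·212.8 = 367.6 kN → 0.75 × 367.6 = 276 kN.
Bolt shear governs: 221 kN.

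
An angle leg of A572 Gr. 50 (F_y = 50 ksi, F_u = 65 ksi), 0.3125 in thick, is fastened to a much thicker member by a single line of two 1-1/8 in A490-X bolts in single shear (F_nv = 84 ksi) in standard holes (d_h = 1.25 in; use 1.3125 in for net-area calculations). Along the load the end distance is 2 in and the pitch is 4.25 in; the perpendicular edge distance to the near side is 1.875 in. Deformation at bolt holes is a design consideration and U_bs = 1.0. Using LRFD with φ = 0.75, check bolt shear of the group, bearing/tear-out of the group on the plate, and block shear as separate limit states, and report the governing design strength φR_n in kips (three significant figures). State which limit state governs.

Bolt shear: A_b = π·1.125²/4 = 0.994 in²; R_n = 84 × 0.994 × 2 × 1 = 167 kips → 0.75 × 167 = 125 kips.
Bearing: edge l_c = 1.375, r_n = 33.52 kips; interior l_c = 3, r_n = 54.84 kips; R_n = 33.52 + 1·54.84 = 88.36 kips → 66.3 kips.
Block shear: A_gv = 1.953, A_nv = 1.338, A_nt = 0.3809 in²; R_n = min(0.6F_uA_nv, 0.6F_yA_gv) + U_bs·F_u·A_nt = 76.93 kips → 57.7 kips.
Block shear governs: 57.7 kips.

57.7 kips (block shear governs)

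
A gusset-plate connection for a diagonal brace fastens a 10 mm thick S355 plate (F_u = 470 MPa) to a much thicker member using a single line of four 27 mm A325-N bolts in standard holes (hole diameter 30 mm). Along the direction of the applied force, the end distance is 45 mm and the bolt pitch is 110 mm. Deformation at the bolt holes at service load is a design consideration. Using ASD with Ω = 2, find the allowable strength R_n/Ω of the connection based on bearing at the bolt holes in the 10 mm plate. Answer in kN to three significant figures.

541 kN

Per bolt r_n = 1.2 l_c t F_u ≤ 2.4 d t F_u; upper limit = 2.4 × 27 × 10 × 470 / 1000 = 304.6 kN.
Edge bolt: l_c = 45 − 30/2 = 30 mm → 1.2 × 30 × 10 × 470 / 1000 = 169.2 → r_n = 169.2 kN.
Interior bolts: l_c = 110 − 30 = 80 mm → 1.2 × 80 × 10 × 470 / 1000 = 451.2 → r_n = 304.6 kN.
R_n = 1 × 169.2 + 3 × 304.6 = 1083 kN.
Allowable strength R_n/Ω = 1083 / 2 = 541 kN.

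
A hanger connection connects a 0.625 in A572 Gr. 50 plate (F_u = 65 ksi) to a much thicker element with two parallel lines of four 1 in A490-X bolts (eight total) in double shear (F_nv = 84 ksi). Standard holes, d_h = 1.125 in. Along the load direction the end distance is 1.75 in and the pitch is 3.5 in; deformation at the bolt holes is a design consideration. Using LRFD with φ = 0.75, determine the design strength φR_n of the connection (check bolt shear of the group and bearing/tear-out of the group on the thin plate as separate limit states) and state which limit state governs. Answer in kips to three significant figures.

Bolt shear: A_b = π·1²/4 = 0.7854 in²; R_n = 84 × 0.7854 × 8 × 2 = 1056 kips → 0.75 × 1056 = 792 kips.
Bearing (1.2 l_c t F_u ≤ 2.4 d t F_u): upper limit = 2.4·1·0.625·65 = 97.5 kips.
  Edge l_c = 1.75 − 1.125/2 = 1.188 → r_n = 57.89 kips; interior l_c = 3.5 − 1.125 = 2.375 → r_n = 97.5 kips.
  R_n,bearing = 2·57.89 + 6·97.5 = 700.8 kips → 0.75 × 700.8 = 526 kips.
Bearing governs: 526 kips.

526 kips (bearing governs)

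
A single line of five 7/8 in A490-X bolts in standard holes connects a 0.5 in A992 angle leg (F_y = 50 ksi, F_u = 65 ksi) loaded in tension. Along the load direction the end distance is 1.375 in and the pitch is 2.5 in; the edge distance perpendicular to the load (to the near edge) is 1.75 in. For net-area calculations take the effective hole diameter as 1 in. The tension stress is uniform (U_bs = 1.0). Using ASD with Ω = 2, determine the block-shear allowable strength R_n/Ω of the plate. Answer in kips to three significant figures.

Shear plane L_v = 1.375 + 4·2.5 = 11.38 in; A_gv = 11.38 × 0.5 = 5.688 in².
A_nv = (11.38 − 4.5·1) × 0.5 = 3.438 in².
A_nt = (1.75 − 0.5·1) × 0.5 = 0.625 in².
0.6 F_u A_nv = 134.1 kips; 0.6 F_y A_gv = 170.6 kips → shear rupture governs the shear term.
R_n = 134.1 + 1.0 × 65 × 0.625 = 174.7 kips.
Allowable strength R_n/Ω = 174.7 / 2 = 87.3 kips.

87.3 kips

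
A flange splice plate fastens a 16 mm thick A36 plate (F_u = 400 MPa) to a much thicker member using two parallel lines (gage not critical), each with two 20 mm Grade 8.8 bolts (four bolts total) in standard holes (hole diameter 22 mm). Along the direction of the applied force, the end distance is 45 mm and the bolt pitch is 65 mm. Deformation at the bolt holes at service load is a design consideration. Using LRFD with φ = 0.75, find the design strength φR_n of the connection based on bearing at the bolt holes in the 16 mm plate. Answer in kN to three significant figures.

Per bolt r_n = 1.2 l_c t F_u ≤ 2.4 d t F_u; upper limit = 2.4 × 20 × 16 × 400 / 1000 = 307.2 kN.
Edge bolt: l_c = 45 − 22/2 = 34 mm → 1.2 × 34 × 16 × 400 / 1000 = 261.1 → r_n = 261.1 kN.
Interior bolts: l_c = 65 − 22 = 43 mm → 1.2 × 43 × 16 × 400 / 1000 = 330.2 → r_n = 307.2 kN.
R_n = 2 × 261.1 + 2 × 307.2 = 1137 kN.
Design strength φR_n = 0.75 × 1137 = 852 kN.

852 kN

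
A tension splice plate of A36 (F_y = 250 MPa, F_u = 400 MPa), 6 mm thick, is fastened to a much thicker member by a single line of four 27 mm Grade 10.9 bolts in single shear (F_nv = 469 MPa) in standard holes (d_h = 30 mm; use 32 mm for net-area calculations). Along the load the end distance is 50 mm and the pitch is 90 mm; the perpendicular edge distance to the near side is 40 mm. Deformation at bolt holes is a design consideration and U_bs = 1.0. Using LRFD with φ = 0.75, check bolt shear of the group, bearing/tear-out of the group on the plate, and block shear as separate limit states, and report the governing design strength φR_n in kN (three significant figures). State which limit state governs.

259 kN (block shear governs)

Bolt shear: A_b = π·27²/4 = 572.6 mm²; R_n = 469 × 572.6 × 4 × 1 / 1000 = 1074 kN → 0.75 × 1074 = 806 kN.
Bearing: edge l_c = 35, r_n = 100.8 kN; interior l_c = 60, r_n = 155.5 kN; R_n = 100.8 + 3·155.5 = 567.4 kN → 426 kN.
Block shear: A_gv = 1920, A_nv = 1248, A_nt = 144 mm²; R_n = min(0.6F_uA_nv, 0.6F_yA_gv) + U_bs·F_u·A_nt = 345.6 kN → 259 kN.
Block shear governs: 259 kN.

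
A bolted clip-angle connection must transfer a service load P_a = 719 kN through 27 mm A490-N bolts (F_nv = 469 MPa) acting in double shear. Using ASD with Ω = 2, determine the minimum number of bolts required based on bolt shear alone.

3 bolts

A_b = π·27²/4 = 572.6 mm².
Per-bolt allowable strength R_n/Ω = 469 × 572.6 × 2 / 1000 / 2 = 268.5 kN.
n ≥ 719 / 268.5 = 2.678 → use 3 bolts.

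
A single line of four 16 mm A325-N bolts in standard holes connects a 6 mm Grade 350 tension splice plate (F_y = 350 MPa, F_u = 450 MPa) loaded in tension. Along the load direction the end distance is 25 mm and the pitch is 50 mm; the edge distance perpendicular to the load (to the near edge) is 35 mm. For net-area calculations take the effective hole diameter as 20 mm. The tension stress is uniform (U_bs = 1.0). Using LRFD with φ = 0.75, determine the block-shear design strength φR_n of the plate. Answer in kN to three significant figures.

Shear plane L_v = 25 + 3·50 = 175 mm; A_gv = 175 × 6 = 1050 mm².
A_nv = (175 − 3.5·20) × 6 = 630 mm².
A_nt = (35 − 0.5·20) × 6 = 150 mm².
0.6 F_u A_nv = 170.1 kN; 0.6 F_y A_gv = 220.5 kN → shear rupture governs the shear term.
R_n = 170.1 + 1.0 × 450 × 150 / 1000 = 237.6 kN.
Design strength φR_n = 0.75 × 237.6 = 178 kN.

178 kN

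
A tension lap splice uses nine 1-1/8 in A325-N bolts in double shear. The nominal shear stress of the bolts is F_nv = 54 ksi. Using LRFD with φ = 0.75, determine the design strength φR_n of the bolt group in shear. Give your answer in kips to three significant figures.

A_b = π × 1.125² / 4 = 0.994 in².
R_n = F_nv · A_b · n · n_s = 54 × 0.994 × 9 × 2 = 966.2 kips.
Design strength φR_n = 0.75 × 966.2 = 725 kips.

725 kips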